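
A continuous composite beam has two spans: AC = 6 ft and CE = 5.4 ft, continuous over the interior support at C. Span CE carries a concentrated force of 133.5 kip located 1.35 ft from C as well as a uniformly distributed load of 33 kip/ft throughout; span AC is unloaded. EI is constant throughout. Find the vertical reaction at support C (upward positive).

R_C = 229 kip

Take M_C as the redundant. Released structure: two simple spans AC and CE with a hinge at C.
Discontinuity in slope at C on the released structure — sum the simple-span end rotations:
  span CE: point load 133.5 at a = 1.35: Pab(L + b)/(6LEI) = 212.9/EI
  span CE: UDL 33: wL³/(24EI) = 216.5/EI
  relative rotation θ_0 = (0 + 429.4)/EI = 429.4/EI
A unit hogging moment at C produces rotation L₁/(3EI) + L₂/(3EI) = 3.8/EI.
Slope continuity at C: θ_0 = M_C·3.8/EI, so M_C = 429.4/3.8 = 113 kip·ft (hogging).
Span AC, ΣM about A with M_C applied at C: R_C^{AC}·6 = 0 + 113, so R_C^{AC} = 18.83 kip and R_A = 0 − 18.83 = -18.83 kip.
Span CE, ΣM about E: R_C^{CE}·5.4 = 1022 + 113, so R_C^{CE} = 210.2 kip and R_E = 311.7 − 210.2 = 101.5 kip.
R_C = 18.83 + 210.2 = 229 kip.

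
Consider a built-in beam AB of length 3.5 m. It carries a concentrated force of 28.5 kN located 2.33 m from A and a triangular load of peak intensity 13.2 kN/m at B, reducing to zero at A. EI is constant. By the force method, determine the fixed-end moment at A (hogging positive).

M_A = 12.81 kN·m

Take the two fixed-end moments M_A, M_B as redundants; the released structure is the simple span AB.
Simple-span end rotations at A and B under the given loads:
  at A: point load 28.5 at a = 2.33: Pab(L + b)/(6LEI) = 17.28/EI
  at B: point load 28.5 at a = 2.33: Pab(L + a)/(6LEI) = 21.57/EI
  at A: triangular load, peak 13.2: 7w₀L³/(360EI) = 11/EI
  at B: triangular load, peak 13.2: w₀L³/(45EI) = 12.58/EI
  θ_A0 = 28.28/EI,  θ_B0 = 34.15/EI
Flexibility coefficients: a unit moment at one end gives L/(3EI) there and L/(6EI) at the far end, so f₁₁ = f₂₂ = 1.167/EI and f₁₂ = f₂₁ = 0.5833/EI.
Compatibility — zero rotation at each built-in end:
  1.167 M_A + 0.5833 M_B = 28.28
  0.5833 M_A + 1.167 M_B = 34.15
Solving the pair gives M_A = 12.81 kN·m and M_B = 22.86 kN·m (hogging).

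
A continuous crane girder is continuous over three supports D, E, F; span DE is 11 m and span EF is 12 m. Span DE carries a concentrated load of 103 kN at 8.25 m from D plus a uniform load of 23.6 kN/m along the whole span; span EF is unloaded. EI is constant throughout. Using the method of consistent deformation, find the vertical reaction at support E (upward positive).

R_E = 252.3 kN

Insert a hinge at E; M_E is the redundant, and each span becomes simply supported.
Discontinuity in slope at E on the released structure — sum the simple-span end rotations:
  span DE: point load 103 at a = 8.25: Pab(L + a)/(6LEI) = 681.6/EI
  span DE: UDL 23.6: wL³/(24EI) = 1309/EI
  relative rotation θ_0 = (1990 + 0)/EI = 1990/EI
A unit hogging moment at E produces rotation L₁/(3EI) + L₂/(3EI) = 7.667/EI.
Slope continuity at E: θ_0 = M_E·7.667/EI, so M_E = 1990/7.667 = 259.6 kN·m (hogging).
Span DE, ΣM about D with M_E applied at E: R_E^{DE}·11 = 2278 + 259.6, so R_E^{DE} = 230.7 kN and R_D = 362.6 − 230.7 = 131.9 kN.
Span EF, ΣM about F: R_E^{EF}·12 = 0 + 259.6, so R_E^{EF} = 21.63 kN and R_F = 0 − 21.63 = -21.63 kN.
R_E = 230.7 + 21.63 = 252.3 kN.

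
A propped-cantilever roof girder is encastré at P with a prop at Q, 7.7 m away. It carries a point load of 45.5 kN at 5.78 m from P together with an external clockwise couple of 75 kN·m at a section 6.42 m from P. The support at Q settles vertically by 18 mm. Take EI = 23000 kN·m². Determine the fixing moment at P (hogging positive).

Take the reaction at Q as the redundant and release it; the primary structure is a cantilever fixed at P.
Free-end deflection of the primary structure under the applied loading (downward +):
  point load 45.5 at a = 5.78: Pa²(3L − a)/(6EI) = 4388/EI
  clockwise couple 75 at a = 6.42: M₀a(2L − a)/(2EI) = 2162/EI
  δ_0 = 6550/EI
Flexibility coefficient — unit upward force at Q: δ_{QQ} = L³/(3EI) = 152.2/EI.
With EI = 23000 kN·m²: δ_0 = 0.28478 m and δ_{QQ} = 0.006616 m/kN.
Compatibility — the beam at Q must follow the support down by 0.018 m: δ_0 − R_Q·δ_{QQ} = 0.018, so R_Q = (0.28478 − 0.018)/0.006616 = 40.32 kN.
Moment equilibrium about P: M_P = Σ(load moments about P) − R_Q·L = 338 − 40.32×7.7 = 27.52 kN·m.

M_P = 27.52 kN·m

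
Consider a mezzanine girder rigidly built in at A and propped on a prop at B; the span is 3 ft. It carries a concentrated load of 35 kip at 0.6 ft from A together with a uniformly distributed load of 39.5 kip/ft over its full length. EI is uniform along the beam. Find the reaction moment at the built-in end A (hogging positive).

M_A = 59.56 kip·ft

Remove the prop at B; the released (primary) structure is a cantilever built in at A.
Free-end deflection of the primary structure under the applied loading (downward +):
  point load 35 at a = 0.6: Pa²(3L − a)/(6EI) = 17.64/EI
  UDL 39.5: wL⁴/(8EI) = 399.9/EI
  δ_0 = 417.6/EI
Tip deflection under a unit load at B: L³/(3EI) = 9/EI.
The prop prevents deflection at B: R_B = δ_0/δ_{BB} = 417.6/9 = 46.4 kip.
Moment equilibrium about A: M_A = Σ(load moments about A) − R_B·L = 198.8 − 46.4×3 = 59.56 kip·ft.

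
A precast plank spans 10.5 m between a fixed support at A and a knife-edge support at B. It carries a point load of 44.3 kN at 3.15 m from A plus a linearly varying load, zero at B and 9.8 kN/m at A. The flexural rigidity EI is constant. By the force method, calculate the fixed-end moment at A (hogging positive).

Choose R_B as the redundant. The primary structure is the cantilever fixed at A.
Free-end deflection of the primary structure under the applied loading (downward +):
  point load 44.3 at a = 3.15: Pa²(3L − a)/(6EI) = 2077/EI
  triangular load, peak 9.8 at the fixed end: w₀L⁴/(30EI) = 3971/EI
  δ_0 = 6048/EI
Tip deflection under a unit load at B: L³/(3EI) = 385.9/EI.
The prop prevents deflection at B: R_B = δ_0/δ_{BB} = 6048/385.9 = 15.67 kN.
Moment equilibrium about A: M_A = Σ(load moments about A) − R_B·L = 319.6 − 15.67×10.5 = 155.1 kN·m.

M_A = 155.1 kN·m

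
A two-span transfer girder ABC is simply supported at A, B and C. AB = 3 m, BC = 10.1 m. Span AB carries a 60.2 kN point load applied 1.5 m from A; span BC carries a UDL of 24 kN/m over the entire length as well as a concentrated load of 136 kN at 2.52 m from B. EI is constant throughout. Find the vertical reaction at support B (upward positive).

R_B = 433.8 kN

Insert a hinge at B; M_B is the redundant, and each span becomes simply supported.
Rotations at B on the released spans (each span's end-slope, ×1/EI):
  span AB: point load 60.2 at a = 1.5: Pab(L + a)/(6LEI) = 33.86/EI
  span BC: UDL 24: wL³/(24EI) = 1030/EI
  span BC: point load 136 at a = 2.52: Pab(L + b)/(6LEI) = 757.9/EI
  relative rotation θ_0 = (33.86 + 1788)/EI = 1822/EI
A unit hogging moment at B produces rotation L₁/(3EI) + L₂/(3EI) = 4.367/EI.
Compatibility: M_B·(L₁+L₂)/(3EI) = θ_0, giving M_B = 417.3 kN·m (hogging).
Span AB, ΣM about A with M_B applied at B: R_B^{AB}·3 = 90.3 + 417.3, so R_B^{AB} = 169.2 kN and R_A = 60.2 − 169.2 = -109 kN.
Span BC, ΣM about C: R_B^{BC}·10.1 = 2255 + 417.3, so R_B^{BC} = 264.6 kN and R_C = 378.4 − 264.6 = 113.8 kN.
R_B = 169.2 + 264.6 = 433.8 kN.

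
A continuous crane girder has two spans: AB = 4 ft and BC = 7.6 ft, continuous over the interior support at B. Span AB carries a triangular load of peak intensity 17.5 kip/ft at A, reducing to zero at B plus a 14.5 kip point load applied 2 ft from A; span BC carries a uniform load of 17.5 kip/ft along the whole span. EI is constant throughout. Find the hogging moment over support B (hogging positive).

Take M_B as the redundant. Released structure: two simple spans AB and BC with a hinge at B.
End slopes at the hinge B, treating each span as simply supported:
  span AB: triangular load, peak 17.5: 7w₀L³/(360EI) = 21.78/EI
  span AB: point load 14.5 at a = 2: Pab(L + a)/(6LEI) = 14.5/EI
  span BC: UDL 17.5: wL³/(24EI) = 320.1/EI
  relative rotation θ_0 = (36.28 + 320.1)/EI = 356.4/EI
A unit hogging moment at B produces rotation L₁/(3EI) + L₂/(3EI) = 3.867/EI.
Slope continuity at B: θ_0 = M_B·3.867/EI, so M_B = 356.4/3.867 = 92.16 kip·ft (hogging).

M_B = 92.16 kip·ft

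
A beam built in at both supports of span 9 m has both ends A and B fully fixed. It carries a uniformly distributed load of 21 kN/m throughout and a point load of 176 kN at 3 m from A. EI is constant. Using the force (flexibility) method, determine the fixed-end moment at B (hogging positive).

M_B = 259.1 kN·m

Release both end moments; the primary structure is a simply-supported span AB with redundants M_A and M_B.
Simple-span end rotations at A and B under the given loads:
  at A: UDL 21: wL³/(24EI) = 637.9/EI
  at B: UDL 21: wL³/(24EI) = 637.9/EI
  at A: point load 176 at a = 3: Pab(L + b)/(6LEI) = 880/EI
  at B: point load 176 at a = 3: Pab(L + a)/(6LEI) = 704/EI
  θ_A0 = 1518/EI,  θ_B0 = 1342/EI
Flexibility coefficients: a unit moment at one end gives L/(3EI) there and L/(6EI) at the far end, so f₁₁ = f₂₂ = 3/EI and f₁₂ = f₂₁ = 1.5/EI.
Compatibility — zero rotation at each built-in end:
  3 M_A + 1.5 M_B = 1518
  1.5 M_A + 3 M_B = 1342
Solving the pair gives M_A = 376.4 kN·m and M_B = 259.1 kN·m (hogging).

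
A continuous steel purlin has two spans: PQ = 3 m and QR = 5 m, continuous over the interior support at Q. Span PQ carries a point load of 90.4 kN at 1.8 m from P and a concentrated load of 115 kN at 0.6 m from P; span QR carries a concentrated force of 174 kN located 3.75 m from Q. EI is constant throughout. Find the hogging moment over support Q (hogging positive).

M_Q = 95.67 kN·m

Release continuity at Q by inserting a hinge; the redundant is the internal moment M_Q. The primary structure is two simply-supported spans PQ and QR.
Discontinuity in slope at Q on the released structure — sum the simple-span end rotations:
  span PQ: point load 90.4 at a = 1.8: Pab(L + a)/(6LEI) = 52.07/EI
  span PQ: point load 115 at a = 0.6: Pab(L + a)/(6LEI) = 33.12/EI
  span QR: point load 174 at a = 3.75: Pab(L + b)/(6LEI) = 169.9/EI
  relative rotation θ_0 = (85.19 + 169.9)/EI = 255.1/EI
A unit hogging moment at Q produces rotation L₁/(3EI) + L₂/(3EI) = 2.667/EI.
Slope continuity at Q: θ_0 = M_Q·2.667/EI, so M_Q = 255.1/2.667 = 95.67 kN·m (hogging).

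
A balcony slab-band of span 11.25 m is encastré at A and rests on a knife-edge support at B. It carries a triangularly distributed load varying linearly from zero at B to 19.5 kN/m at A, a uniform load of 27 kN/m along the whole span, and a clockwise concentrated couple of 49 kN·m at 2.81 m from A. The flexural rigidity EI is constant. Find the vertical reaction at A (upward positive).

R_A = 274.7 kN

Choose R_B as the redundant. The primary structure is the cantilever fixed at A.
Deflection at B on the released cantilever, summing each load's contribution:
  triangular load, peak 19.5 at the fixed end: w₀L⁴/(30EI) = 10412/EI
  UDL 27: wL⁴/(8EI) = 54061/EI
  clockwise couple 49 at a = 2.81: M₀a(2L − a)/(2EI) = 1356/EI
  δ_0 = 65828/EI
Tip deflection under a unit load at B: L³/(3EI) = 474.6/EI.
Compatibility at B: δ_0 − R_B·δ_{BB} = 0, so R_B = 65828/474.6 = 138.7 kN.
Vertical equilibrium: R_A = ΣP − R_B = 413.4 − 138.7 = 274.7 kN.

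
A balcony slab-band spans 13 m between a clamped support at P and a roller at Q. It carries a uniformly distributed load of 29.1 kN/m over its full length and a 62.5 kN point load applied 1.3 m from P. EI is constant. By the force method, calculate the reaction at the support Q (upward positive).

R_Q = 142.8 kN

Choose R_Q as the redundant. The primary structure is the cantilever fixed at P.
Deflection at Q on the released cantilever, summing each load's contribution:
  UDL 29.1: wL⁴/(8EI) = 103891/EI
  point load 62.5 at a = 1.3: Pa²(3L − a)/(6EI) = 663.7/EI
  δ_0 = 104554/EI
Tip deflection under a unit load at Q: L³/(3EI) = 732.3/EI.
Compatibility at Q: δ_0 − R_Q·δ_{QQ} = 0, so R_Q = 104554/732.3 = 142.8 kN.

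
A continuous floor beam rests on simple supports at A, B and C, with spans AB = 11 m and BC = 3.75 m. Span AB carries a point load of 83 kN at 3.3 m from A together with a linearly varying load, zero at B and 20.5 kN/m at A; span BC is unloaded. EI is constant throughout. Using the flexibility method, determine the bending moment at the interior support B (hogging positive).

M_B = 200.8 kN·m

Take M_B as the redundant. Released structure: two simple spans AB and BC with a hinge at B.
Discontinuity in slope at B on the released structure — sum the simple-span end rotations:
  span AB: point load 83 at a = 3.3: Pab(L + a)/(6LEI) = 457/EI
  span AB: triangular load, peak 20.5: 7w₀L³/(360EI) = 530.6/EI
  relative rotation θ_0 = (987.5 + 0)/EI = 987.5/EI
A unit hogging moment at B produces rotation L₁/(3EI) + L₂/(3EI) = 4.917/EI.
Compatibility: M_B·(L₁+L₂)/(3EI) = θ_0, giving M_B = 200.8 kN·m (hogging).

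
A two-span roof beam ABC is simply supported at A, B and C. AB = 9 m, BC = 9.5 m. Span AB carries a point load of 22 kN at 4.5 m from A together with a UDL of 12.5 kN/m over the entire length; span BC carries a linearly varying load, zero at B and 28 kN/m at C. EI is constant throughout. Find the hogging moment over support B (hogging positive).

Insert a hinge at B; M_B is the redundant, and each span becomes simply supported.
Rotations at B on the released spans (each span's end-slope, ×1/EI):
  span AB: point load 22 at a = 4.5: Pab(L + a)/(6LEI) = 111.4/EI
  span AB: UDL 12.5: wL³/(24EI) = 379.7/EI
  span BC: triangular load, peak 28: 7w₀L³/(360EI) = 466.8/EI
  relative rotation θ_0 = (491.1 + 466.8)/EI = 957.9/EI
A unit hogging moment at B produces rotation L₁/(3EI) + L₂/(3EI) = 6.167/EI.
Slope continuity at B: θ_0 = M_B·6.167/EI, so M_B = 957.9/6.167 = 155.3 kN·m (hogging).

M_B = 155.3 kN·m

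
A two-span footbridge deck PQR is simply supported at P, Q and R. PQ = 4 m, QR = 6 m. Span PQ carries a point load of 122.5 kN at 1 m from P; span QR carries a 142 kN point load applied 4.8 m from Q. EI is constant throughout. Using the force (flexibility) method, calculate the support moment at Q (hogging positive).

M_Q = 72.04 kN·m

Insert a hinge at Q; M_Q is the redundant, and each span becomes simply supported.
Rotations at Q on the released spans (each span's end-slope, ×1/EI):
  span PQ: point load 122.5 at a = 1: Pab(L + a)/(6LEI) = 76.56/EI
  span QR: point load 142 at a = 4.8: Pab(L + b)/(6LEI) = 163.6/EI
  relative rotation θ_0 = (76.56 + 163.6)/EI = 240.1/EI
A unit hogging moment at Q produces rotation L₁/(3EI) + L₂/(3EI) = 3.333/EI.
Slope continuity at Q: θ_0 = M_Q·3.333/EI, so M_Q = 240.1/3.333 = 72.04 kN·m (hogging).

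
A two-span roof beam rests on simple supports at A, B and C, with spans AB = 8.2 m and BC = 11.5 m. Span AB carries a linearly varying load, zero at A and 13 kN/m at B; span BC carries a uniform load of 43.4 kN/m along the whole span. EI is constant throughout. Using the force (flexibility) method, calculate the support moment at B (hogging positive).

Release continuity at B by inserting a hinge; the redundant is the internal moment M_B. The primary structure is two simply-supported spans AB and BC.
Discontinuity in slope at B on the released structure — sum the simple-span end rotations:
  span AB: triangular load, peak 13: w₀L³/(45EI) = 159.3/EI
  span BC: UDL 43.4: wL³/(24EI) = 2750/EI
  relative rotation θ_0 = (159.3 + 2750)/EI = 2910/EI
A unit hogging moment at B produces rotation L₁/(3EI) + L₂/(3EI) = 6.567/EI.
Compatibility: M_B·(L₁+L₂)/(3EI) = θ_0, giving M_B = 443.1 kN·m (hogging).

M_B = 443.1 kN·m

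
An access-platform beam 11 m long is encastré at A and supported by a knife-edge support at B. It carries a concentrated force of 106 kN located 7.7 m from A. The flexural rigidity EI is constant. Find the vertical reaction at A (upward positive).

R_A = 46.27 kN

Remove the prop at B; the released (primary) structure is a cantilever built in at A.
Downward deflection at the released point B due to the loads:
  point load 106 at a = 7.7: Pa²(3L − a)/(6EI) = 26501/EI
Flexibility coefficient — unit upward force at B: δ_{BB} = L³/(3EI) = 443.7/EI.
The prop prevents deflection at B: R_B = δ_0/δ_{BB} = 26501/443.7 = 59.73 kN.
Vertical equilibrium: R_A = ΣP − R_B = 106 − 59.73 = 46.27 kN.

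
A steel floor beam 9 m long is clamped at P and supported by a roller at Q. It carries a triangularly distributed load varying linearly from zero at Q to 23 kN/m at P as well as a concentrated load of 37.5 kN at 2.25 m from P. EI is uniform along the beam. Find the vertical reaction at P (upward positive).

R_P = 117.1 kN

Release the roller at Q. Primary structure: cantilever fixed at P.
Primary-structure tip deflection at Q by superposition:
  triangular load, peak 23 at the fixed end: w₀L⁴/(30EI) = 5030/EI
  point load 37.5 at a = 2.25: Pa²(3L − a)/(6EI) = 783.1/EI
  δ_0 = 5813/EI
Flexibility coefficient — unit upward force at Q: δ_{QQ} = L³/(3EI) = 243/EI.
The prop prevents deflection at Q: R_Q = δ_0/δ_{QQ} = 5813/243 = 23.92 kN.
Vertical equilibrium: R_P = ΣP − R_Q = 141 − 23.92 = 117.1 kN.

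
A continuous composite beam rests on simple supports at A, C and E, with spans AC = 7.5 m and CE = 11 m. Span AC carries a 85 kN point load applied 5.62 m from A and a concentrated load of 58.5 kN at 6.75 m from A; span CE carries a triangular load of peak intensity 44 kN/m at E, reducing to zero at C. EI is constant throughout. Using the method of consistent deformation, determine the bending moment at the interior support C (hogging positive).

Take M_C as the redundant. Released structure: two simple spans AC and CE with a hinge at C.
Discontinuity in slope at C on the released structure — sum the simple-span end rotations:
  span AC: point load 85 at a = 5.62: Pab(L + a)/(6LEI) = 261.8/EI
  span AC: point load 58.5 at a = 6.75: Pab(L + a)/(6LEI) = 93.78/EI
  span CE: triangular load, peak 44: 7w₀L³/(360EI) = 1139/EI
  relative rotation θ_0 = (355.6 + 1139)/EI = 1494/EI
A unit hogging moment at C produces rotation L₁/(3EI) + L₂/(3EI) = 6.167/EI.
Compatibility: M_C·(L₁+L₂)/(3EI) = θ_0, giving M_C = 242.3 kN·m (hogging).

M_C = 242.3 kN·m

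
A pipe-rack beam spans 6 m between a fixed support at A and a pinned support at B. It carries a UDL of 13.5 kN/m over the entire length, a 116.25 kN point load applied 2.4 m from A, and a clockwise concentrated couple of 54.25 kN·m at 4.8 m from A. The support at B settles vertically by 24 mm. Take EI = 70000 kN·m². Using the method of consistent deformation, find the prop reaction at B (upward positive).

R_B = 44.24 kN

Release the roller at B. Primary structure: cantilever fixed at A.
Deflection at B on the released cantilever, summing each load's contribution:
  UDL 13.5: wL⁴/(8EI) = 2187/EI
  point load 116.25 at a = 2.4: Pa²(3L − a)/(6EI) = 1741/EI
  clockwise couple 54.25 at a = 4.8: M₀a(2L − a)/(2EI) = 937.4/EI
  δ_0 = 4865/EI
Flexibility coefficient — unit upward force at B: δ_{BB} = L³/(3EI) = 72/EI.
With EI = 70000 kN·m²: δ_0 = 0.069506 m and δ_{BB} = 0.001029 m/kN.
Compatibility — the beam at B must follow the support down by 0.024 m: δ_0 − R_B·δ_{BB} = 0.024, so R_B = (0.069506 − 0.024)/0.001029 = 44.24 kN.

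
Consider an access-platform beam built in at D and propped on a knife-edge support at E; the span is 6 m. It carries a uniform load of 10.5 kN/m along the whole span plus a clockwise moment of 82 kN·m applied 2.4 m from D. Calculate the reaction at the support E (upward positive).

Choose R_E as the redundant. The primary structure is the cantilever fixed at D.
Primary-structure tip deflection at E by superposition:
  UDL 10.5: wL⁴/(8EI) = 1701/EI
  clockwise couple 82 at a = 2.4: M₀a(2L − a)/(2EI) = 944.6/EI
  δ_0 = 2646/EI
Tip deflection under a unit load at E: L³/(3EI) = 72/EI.
The prop prevents deflection at E: R_E = δ_0/δ_{EE} = 2646/72 = 36.74 kN.

R_E = 36.74 kN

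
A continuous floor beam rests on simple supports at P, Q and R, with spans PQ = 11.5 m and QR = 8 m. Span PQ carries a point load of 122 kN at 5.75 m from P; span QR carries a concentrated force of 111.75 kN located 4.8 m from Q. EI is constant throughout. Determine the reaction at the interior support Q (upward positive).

Release continuity at Q by inserting a hinge; the redundant is the internal moment M_Q. The primary structure is two simply-supported spans PQ and QR.
Discontinuity in slope at Q on the released structure — sum the simple-span end rotations:
  span PQ: point load 122 at a = 5.75: Pab(L + a)/(6LEI) = 1008/EI
  span QR: point load 111.75 at a = 4.8: Pab(L + b)/(6LEI) = 400.5/EI
  relative rotation θ_0 = (1008 + 400.5)/EI = 1409/EI
A unit hogging moment at Q produces rotation L₁/(3EI) + L₂/(3EI) = 6.5/EI.
Slope continuity at Q: θ_0 = M_Q·6.5/EI, so M_Q = 1409/6.5 = 216.8 kN·m (hogging).
Span PQ, ΣM about P with M_Q applied at Q: R_Q^{PQ}·11.5 = 701.5 + 216.8, so R_Q^{PQ} = 79.85 kN and R_P = 122 − 79.85 = 42.15 kN.
Span QR, ΣM about R: R_Q^{QR}·8 = 357.6 + 216.8, so R_Q^{QR} = 71.79 kN and R_R = 111.8 − 71.79 = 39.96 kN.
R_Q = 79.85 + 71.79 = 151.6 kN.

R_Q = 151.6 kN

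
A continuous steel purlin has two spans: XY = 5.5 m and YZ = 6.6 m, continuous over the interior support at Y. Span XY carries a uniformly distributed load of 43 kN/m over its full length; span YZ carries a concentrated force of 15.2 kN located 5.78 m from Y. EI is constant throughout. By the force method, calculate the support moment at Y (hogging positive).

M_Y = 77.25 kN·m

Insert a hinge at Y; M_Y is the redundant, and each span becomes simply supported.
Rotations at Y on the released spans (each span's end-slope, ×1/EI):
  span XY: UDL 43: wL³/(24EI) = 298.1/EI
  span YZ: point load 15.2 at a = 5.78: Pab(L + b)/(6LEI) = 13.5/EI
  relative rotation θ_0 = (298.1 + 13.5)/EI = 311.6/EI
A unit hogging moment at Y produces rotation L₁/(3EI) + L₂/(3EI) = 4.033/EI.
Compatibility: M_Y·(L₁+L₂)/(3EI) = θ_0, giving M_Y = 77.25 kN·m (hogging).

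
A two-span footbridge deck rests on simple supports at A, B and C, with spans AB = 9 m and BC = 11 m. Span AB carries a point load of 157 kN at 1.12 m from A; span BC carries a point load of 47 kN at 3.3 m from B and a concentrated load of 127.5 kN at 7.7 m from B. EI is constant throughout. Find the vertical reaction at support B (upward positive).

R_B = 130.1 kN

Take M_B as the redundant. Released structure: two simple spans AB and BC with a hinge at B.
End slopes at the hinge B, treating each span as simply supported:
  span AB: point load 157 at a = 1.12: Pab(L + a)/(6LEI) = 259.7/EI
  span BC: point load 47 at a = 3.3: Pab(L + b)/(6LEI) = 338.4/EI
  span BC: point load 127.5 at a = 7.7: Pab(L + b)/(6LEI) = 702/EI
  relative rotation θ_0 = (259.7 + 1040)/EI = 1300/EI
A unit hogging moment at B produces rotation L₁/(3EI) + L₂/(3EI) = 6.667/EI.
Slope continuity at B: θ_0 = M_B·6.667/EI, so M_B = 1300/6.667 = 195 kN·m (hogging).
Span AB, ΣM about A with M_B applied at B: R_B^{AB}·9 = 175.8 + 195, so R_B^{AB} = 41.2 kN and R_A = 157 − 41.2 = 115.8 kN.
Span BC, ΣM about C: R_B^{BC}·11 = 782.6 + 195, so R_B^{BC} = 88.88 kN and R_C = 174.5 − 88.88 = 85.62 kN.
R_B = 41.2 + 88.88 = 130.1 kN.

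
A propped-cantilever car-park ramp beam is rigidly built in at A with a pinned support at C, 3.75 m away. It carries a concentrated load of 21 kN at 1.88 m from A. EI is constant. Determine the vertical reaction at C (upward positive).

R_C = 6.594 kN

Choose R_C as the redundant. The primary structure is the cantilever fixed at A.
Free-end deflection of the primary structure under the applied loading (downward +):
  point load 21 at a = 1.88: Pa²(3L − a)/(6EI) = 115.9/EI
Flexibility coefficient — unit upward force at C: δ_{CC} = L³/(3EI) = 17.58/EI.
The prop prevents deflection at C: R_C = δ_0/δ_{CC} = 115.9/17.58 = 6.594 kN.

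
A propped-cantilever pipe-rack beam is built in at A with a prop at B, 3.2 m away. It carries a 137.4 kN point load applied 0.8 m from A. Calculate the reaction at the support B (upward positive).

Choose R_B as the redundant. The primary structure is the cantilever fixed at A.
Downward deflection at the released point B due to the loads:
  point load 137.4 at a = 0.8: Pa²(3L − a)/(6EI) = 129/EI
Tip deflection under a unit load at B: L³/(3EI) = 10.92/EI.
Compatibility at B: δ_0 − R_B·δ_{BB} = 0, so R_B = 129/10.92 = 11.81 kN.

R_B = 11.81 kN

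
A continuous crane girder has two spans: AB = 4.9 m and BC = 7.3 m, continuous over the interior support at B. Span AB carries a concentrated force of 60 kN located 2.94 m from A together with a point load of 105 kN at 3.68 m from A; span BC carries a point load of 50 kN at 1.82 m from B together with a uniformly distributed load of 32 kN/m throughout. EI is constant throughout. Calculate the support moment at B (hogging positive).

Insert a hinge at B; M_B is the redundant, and each span becomes simply supported.
Rotations at B on the released spans (each span's end-slope, ×1/EI):
  span AB: point load 60 at a = 2.94: Pab(L + a)/(6LEI) = 92.2/EI
  span AB: point load 105 at a = 3.68: Pab(L + a)/(6LEI) = 137.6/EI
  span BC: point load 50 at a = 1.82: Pab(L + b)/(6LEI) = 145.5/EI
  span BC: UDL 32: wL³/(24EI) = 518.7/EI
  relative rotation θ_0 = (229.8 + 664.2)/EI = 894/EI
A unit hogging moment at B produces rotation L₁/(3EI) + L₂/(3EI) = 4.067/EI.
Compatibility: M_B·(L₁+L₂)/(3EI) = θ_0, giving M_B = 219.8 kN·m (hogging).

M_B = 219.8 kN·m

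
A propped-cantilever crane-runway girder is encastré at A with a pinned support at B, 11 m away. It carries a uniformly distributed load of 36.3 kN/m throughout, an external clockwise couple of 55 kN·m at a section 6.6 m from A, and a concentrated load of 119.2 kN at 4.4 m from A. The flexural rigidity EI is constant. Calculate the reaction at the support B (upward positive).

Release the roller at B. Primary structure: cantilever fixed at A.
Primary-structure tip deflection at B by superposition:
  UDL 36.3: wL⁴/(8EI) = 66434/EI
  clockwise couple 55 at a = 6.6: M₀a(2L − a)/(2EI) = 2795/EI
  point load 119.2 at a = 4.4: Pa²(3L − a)/(6EI) = 11000/EI
  δ_0 = 80229/EI
Flexibility coefficient — unit upward force at B: δ_{BB} = L³/(3EI) = 443.7/EI.
Compatibility at B: δ_0 − R_B·δ_{BB} = 0, so R_B = 80229/443.7 = 180.8 kN.

R_B = 180.8 kN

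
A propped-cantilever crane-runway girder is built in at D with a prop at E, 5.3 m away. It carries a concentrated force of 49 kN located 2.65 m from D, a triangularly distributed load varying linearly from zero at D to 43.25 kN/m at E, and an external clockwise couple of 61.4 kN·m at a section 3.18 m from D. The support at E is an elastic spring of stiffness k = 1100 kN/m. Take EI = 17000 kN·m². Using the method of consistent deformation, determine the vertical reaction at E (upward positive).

R_E = 70.87 kN

Remove the prop at E; the released (primary) structure is a cantilever built in at D.
Downward deflection at the released point E due to the loads:
  point load 49 at a = 2.65: Pa²(3L − a)/(6EI) = 759.9/EI
  triangular load, peak 43.25 at the free end: 11w₀L⁴/(120EI) = 3128/EI
  clockwise couple 61.4 at a = 3.18: M₀a(2L − a)/(2EI) = 724.4/EI
  δ_0 = 4613/EI
Tip deflection under a unit load at E: L³/(3EI) = 49.63/EI.
With EI = 17000 kN·m²: δ_0 = 0.27132 m and δ_{EE} = 0.002919 m/kN.
Compatibility — the spring shortens by R_E/k under the reaction it provides: δ_0 − R_E·δ_{EE} = R_E/k. With 1/k = 0.000909 m/kN, R_E = δ_0 / (δ_{EE} + 1/k) = 0.27132 / (0.002919 + 0.000909) = 70.87 kN.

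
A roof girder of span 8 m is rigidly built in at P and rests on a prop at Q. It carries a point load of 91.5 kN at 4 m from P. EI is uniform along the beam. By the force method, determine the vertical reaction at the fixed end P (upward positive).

R_P = 62.91 kN

Remove the prop at Q; the released (primary) structure is a cantilever built in at P.
Free-end deflection of the primary structure under the applied loading (downward +):
  point load 91.5 at a = 4: Pa²(3L − a)/(6EI) = 4880/EI
Flexibility coefficient — unit upward force at Q: δ_{QQ} = L³/(3EI) = 170.7/EI.
Compatibility at Q: δ_0 − R_Q·δ_{QQ} = 0, so R_Q = 4880/170.7 = 28.59 kN.
Vertical equilibrium: R_P = ΣP − R_Q = 91.5 − 28.59 = 62.91 kN.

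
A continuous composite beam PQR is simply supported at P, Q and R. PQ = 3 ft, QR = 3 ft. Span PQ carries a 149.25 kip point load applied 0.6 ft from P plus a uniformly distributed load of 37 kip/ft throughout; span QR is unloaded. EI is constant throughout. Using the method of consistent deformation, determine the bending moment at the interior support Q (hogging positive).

M_Q = 42.3 kip·ft

Take M_Q as the redundant. Released structure: two simple spans PQ and QR with a hinge at Q.
End slopes at the hinge Q, treating each span as simply supported:
  span PQ: point load 149.25 at a = 0.6: Pab(L + a)/(6LEI) = 42.98/EI
  span PQ: UDL 37: wL³/(24EI) = 41.62/EI
  relative rotation θ_0 = (84.61 + 0)/EI = 84.61/EI
A unit hogging moment at Q produces rotation L₁/(3EI) + L₂/(3EI) = 2/EI.
Slope continuity at Q: θ_0 = M_Q·2/EI, so M_Q = 84.61/2 = 42.3 kip·ft (hogging).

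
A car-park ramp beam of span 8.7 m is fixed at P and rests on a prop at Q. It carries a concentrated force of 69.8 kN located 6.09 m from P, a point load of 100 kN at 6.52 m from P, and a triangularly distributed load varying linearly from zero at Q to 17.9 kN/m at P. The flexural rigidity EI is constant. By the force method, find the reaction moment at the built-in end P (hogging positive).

Choose R_Q as the redundant. The primary structure is the cantilever fixed at P.
Primary-structure tip deflection at Q by superposition:
  point load 69.8 at a = 6.09: Pa²(3L − a)/(6EI) = 8633/EI
  point load 100 at a = 6.52: Pa²(3L − a)/(6EI) = 13873/EI
  triangular load, peak 17.9 at the fixed end: w₀L⁴/(30EI) = 3418/EI
  δ_0 = 25924/EI
Flexibility coefficient — unit upward force at Q: δ_{QQ} = L³/(3EI) = 219.5/EI.
The prop prevents deflection at Q: R_Q = δ_0/δ_{QQ} = 25924/219.5 = 118.1 kN.
Moment equilibrium about P: M_P = Σ(load moments about P) − R_Q·L = 1303 − 118.1×8.7 = 275.4 kN·m.

M_P = 275.4 kN·m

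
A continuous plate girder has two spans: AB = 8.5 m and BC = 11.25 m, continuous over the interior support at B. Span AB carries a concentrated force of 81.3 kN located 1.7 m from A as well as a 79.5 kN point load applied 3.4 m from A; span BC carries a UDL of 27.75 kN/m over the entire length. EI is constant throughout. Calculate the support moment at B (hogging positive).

Take M_B as the redundant. Released structure: two simple spans AB and BC with a hinge at B.
End slopes at the hinge B, treating each span as simply supported:
  span AB: point load 81.3 at a = 1.7: Pab(L + a)/(6LEI) = 188/EI
  span AB: point load 79.5 at a = 3.4: Pab(L + a)/(6LEI) = 321.7/EI
  span BC: UDL 27.75: wL³/(24EI) = 1646/EI
  relative rotation θ_0 = (509.6 + 1646)/EI = 2156/EI
A unit hogging moment at B produces rotation L₁/(3EI) + L₂/(3EI) = 6.583/EI.
Slope continuity at B: θ_0 = M_B·6.583/EI, so M_B = 2156/6.583 = 327.5 kN·m (hogging).

M_B = 327.5 kN·m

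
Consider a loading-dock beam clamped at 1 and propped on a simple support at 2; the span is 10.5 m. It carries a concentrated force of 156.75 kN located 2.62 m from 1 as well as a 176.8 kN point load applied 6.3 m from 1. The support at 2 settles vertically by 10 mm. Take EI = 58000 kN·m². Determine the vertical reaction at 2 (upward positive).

R_2 = 88.3 kN

Remove the prop at 2; the released (primary) structure is a cantilever built in at 1.
Deflection at 2 on the released cantilever, summing each load's contribution:
  point load 156.75 at a = 2.62: Pa²(3L − a)/(6EI) = 5179/EI
  point load 176.8 at a = 6.3: Pa²(3L − a)/(6EI) = 29472/EI
  δ_0 = 34651/EI
Flexibility coefficient — unit upward force at 2: δ_{22} = L³/(3EI) = 385.9/EI.
With EI = 58000 kN·m²: δ_0 = 0.59744 m and δ_{22} = 0.006653 m/kN.
Compatibility — the beam at 2 must follow the support down by 0.01 m: δ_0 − R_2·δ_{22} = 0.01, so R_2 = (0.59744 − 0.01)/0.006653 = 88.3 kN.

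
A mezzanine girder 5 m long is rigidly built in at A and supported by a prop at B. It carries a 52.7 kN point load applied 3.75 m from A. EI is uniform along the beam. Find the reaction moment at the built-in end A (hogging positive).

Release the roller at B. Primary structure: cantilever fixed at A.
Deflection at B on the released cantilever, summing each load's contribution:
  point load 52.7 at a = 3.75: Pa²(3L − a)/(6EI) = 1390/EI
Tip deflection under a unit load at B: L³/(3EI) = 41.67/EI.
Compatibility at B: δ_0 − R_B·δ_{BB} = 0, so R_B = 1390/41.67 = 33.35 kN.
Moment equilibrium about A: M_A = Σ(load moments about A) − R_B·L = 197.6 − 33.35×5 = 30.88 kN·m.

M_A = 30.88 kN·m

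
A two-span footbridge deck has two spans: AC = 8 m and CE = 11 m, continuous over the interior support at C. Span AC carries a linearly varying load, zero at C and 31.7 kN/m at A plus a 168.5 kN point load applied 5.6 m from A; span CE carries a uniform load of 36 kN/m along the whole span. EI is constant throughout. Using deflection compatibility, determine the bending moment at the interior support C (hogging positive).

Insert a hinge at C; M_C is the redundant, and each span becomes simply supported.
Rotations at C on the released spans (each span's end-slope, ×1/EI):
  span AC: triangular load, peak 31.7: 7w₀L³/(360EI) = 315.6/EI
  span AC: point load 168.5 at a = 5.6: Pab(L + a)/(6LEI) = 641.6/EI
  span CE: UDL 36: wL³/(24EI) = 1996/EI
  relative rotation θ_0 = (957.2 + 1996)/EI = 2954/EI
A unit hogging moment at C produces rotation L₁/(3EI) + L₂/(3EI) = 6.333/EI.
Slope continuity at C: θ_0 = M_C·6.333/EI, so M_C = 2954/6.333 = 466.4 kN·m (hogging).

M_C = 466.4 kN·m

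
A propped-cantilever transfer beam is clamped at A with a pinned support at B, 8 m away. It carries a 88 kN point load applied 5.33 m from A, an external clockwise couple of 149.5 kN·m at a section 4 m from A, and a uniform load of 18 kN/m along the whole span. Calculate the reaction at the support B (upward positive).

Release the roller at B. Primary structure: cantilever fixed at A.
Primary-structure tip deflection at B by superposition:
  point load 88 at a = 5.33: Pa²(3L − a)/(6EI) = 7779/EI
  clockwise couple 149.5 at a = 4: M₀a(2L − a)/(2EI) = 3588/EI
  UDL 18: wL⁴/(8EI) = 9216/EI
  δ_0 = 20583/EI
Flexibility coefficient — unit upward force at B: δ_{BB} = L³/(3EI) = 170.7/EI.
Compatibility at B: δ_0 − R_B·δ_{BB} = 0, so R_B = 20583/170.7 = 120.6 kN.

R_B = 120.6 kN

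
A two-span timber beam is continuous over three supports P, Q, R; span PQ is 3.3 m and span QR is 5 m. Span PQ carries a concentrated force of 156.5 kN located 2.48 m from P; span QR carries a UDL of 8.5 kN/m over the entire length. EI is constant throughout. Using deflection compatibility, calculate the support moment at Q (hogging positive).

Insert a hinge at Q; M_Q is the redundant, and each span becomes simply supported.
Rotations at Q on the released spans (each span's end-slope, ×1/EI):
  span PQ: point load 156.5 at a = 2.48: Pab(L + a)/(6LEI) = 92.91/EI
  span QR: UDL 8.5: wL³/(24EI) = 44.27/EI
  relative rotation θ_0 = (92.91 + 44.27)/EI = 137.2/EI
A unit hogging moment at Q produces rotation L₁/(3EI) + L₂/(3EI) = 2.767/EI.
Compatibility: M_Q·(L₁+L₂)/(3EI) = θ_0, giving M_Q = 49.58 kN·m (hogging).

M_Q = 49.58 kN·m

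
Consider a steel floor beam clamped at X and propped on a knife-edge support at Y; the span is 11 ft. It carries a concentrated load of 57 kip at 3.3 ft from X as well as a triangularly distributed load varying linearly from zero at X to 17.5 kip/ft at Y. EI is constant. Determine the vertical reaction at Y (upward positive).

Choose R_Y as the redundant. The primary structure is the cantilever fixed at X.
Primary-structure tip deflection at Y by superposition:
  point load 57 at a = 3.3: Pa²(3L − a)/(6EI) = 3073/EI
  triangular load, peak 17.5 at the free end: 11w₀L⁴/(120EI) = 23487/EI
  δ_0 = 26559/EI
Flexibility coefficient — unit upward force at Y: δ_{YY} = L³/(3EI) = 443.7/EI.
The prop prevents deflection at Y: R_Y = δ_0/δ_{YY} = 26559/443.7 = 59.86 kip.

R_Y = 59.86 kip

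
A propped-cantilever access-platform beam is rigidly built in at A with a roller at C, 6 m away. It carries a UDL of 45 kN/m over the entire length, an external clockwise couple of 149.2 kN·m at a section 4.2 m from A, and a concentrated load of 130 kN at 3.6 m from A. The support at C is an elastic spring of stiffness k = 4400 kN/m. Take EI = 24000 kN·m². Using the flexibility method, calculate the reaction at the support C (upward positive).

Choose R_C as the redundant. The primary structure is the cantilever fixed at A.
Deflection at C on the released cantilever, summing each load's contribution:
  UDL 45: wL⁴/(8EI) = 7290/EI
  clockwise couple 149.2 at a = 4.2: M₀a(2L − a)/(2EI) = 2444/EI
  point load 130 at a = 3.6: Pa²(3L − a)/(6EI) = 4044/EI
  δ_0 = 13777/EI
Flexibility coefficient — unit upward force at C: δ_{CC} = L³/(3EI) = 72/EI.
With EI = 24000 kN·m²: δ_0 = 0.57406 m and δ_{CC} = 0.003 m/kN.
Compatibility — the spring shortens by R_C/k under the reaction it provides: δ_0 − R_C·δ_{CC} = R_C/k. With 1/k = 0.000227 m/kN, R_C = δ_0 / (δ_{CC} + 1/k) = 0.57406 / (0.003 + 0.000227) = 177.9 kN.

R_C = 177.9 kN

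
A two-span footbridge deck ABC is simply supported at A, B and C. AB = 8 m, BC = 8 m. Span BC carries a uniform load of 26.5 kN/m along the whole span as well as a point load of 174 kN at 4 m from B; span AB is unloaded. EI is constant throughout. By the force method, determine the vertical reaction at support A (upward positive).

R_A = -29.56 kN

Release continuity at B by inserting a hinge; the redundant is the internal moment M_B. The primary structure is two simply-supported spans AB and BC.
End slopes at the hinge B, treating each span as simply supported:
  span BC: UDL 26.5: wL³/(24EI) = 565.3/EI
  span BC: point load 174 at a = 4: Pab(L + b)/(6LEI) = 696/EI
  relative rotation θ_0 = (0 + 1261)/EI = 1261/EI
A unit hogging moment at B produces rotation L₁/(3EI) + L₂/(3EI) = 5.333/EI.
Slope continuity at B: θ_0 = M_B·5.333/EI, so M_B = 1261/5.333 = 236.5 kN·m (hogging).
Span AB, ΣM about A with M_B applied at B: R_B^{AB}·8 = 0 + 236.5, so R_B^{AB} = 29.56 kN and R_A = 0 − 29.56 = -29.56 kN.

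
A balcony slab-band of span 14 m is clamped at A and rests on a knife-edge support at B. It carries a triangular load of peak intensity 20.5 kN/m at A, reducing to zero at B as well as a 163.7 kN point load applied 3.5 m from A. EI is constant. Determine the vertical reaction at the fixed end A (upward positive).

R_A = 264.4 kN

Release the roller at B. Primary structure: cantilever fixed at A.
Primary-structure tip deflection at B by superposition:
  triangular load, peak 20.5 at the fixed end: w₀L⁴/(30EI) = 26251/EI
  point load 163.7 at a = 3.5: Pa²(3L − a)/(6EI) = 12868/EI
  δ_0 = 39118/EI
Flexibility coefficient — unit upward force at B: δ_{BB} = L³/(3EI) = 914.7/EI.
The prop prevents deflection at B: R_B = δ_0/δ_{BB} = 39118/914.7 = 42.77 kN.
Vertical equilibrium: R_A = ΣP − R_B = 307.2 − 42.77 = 264.4 kN.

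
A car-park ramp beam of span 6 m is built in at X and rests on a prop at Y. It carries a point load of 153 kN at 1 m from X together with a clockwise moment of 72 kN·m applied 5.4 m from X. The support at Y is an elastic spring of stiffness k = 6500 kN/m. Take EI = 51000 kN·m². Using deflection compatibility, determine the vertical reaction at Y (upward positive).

R_Y = 21.5 kN

Choose R_Y as the redundant. The primary structure is the cantilever fixed at X.
Free-end deflection of the primary structure under the applied loading (downward +):
  point load 153 at a = 1: Pa²(3L − a)/(6EI) = 433.5/EI
  clockwise couple 72 at a = 5.4: M₀a(2L − a)/(2EI) = 1283/EI
  δ_0 = 1717/EI
Tip deflection under a unit load at Y: L³/(3EI) = 72/EI.
With EI = 51000 kN·m²: δ_0 = 0.033658 m and δ_{YY} = 0.001412 m/kN.
Compatibility — the spring shortens by R_Y/k under the reaction it provides: δ_0 − R_Y·δ_{YY} = R_Y/k. With 1/k = 0.000154 m/kN, R_Y = δ_0 / (δ_{YY} + 1/k) = 0.033658 / (0.001412 + 0.000154) = 21.5 kN.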